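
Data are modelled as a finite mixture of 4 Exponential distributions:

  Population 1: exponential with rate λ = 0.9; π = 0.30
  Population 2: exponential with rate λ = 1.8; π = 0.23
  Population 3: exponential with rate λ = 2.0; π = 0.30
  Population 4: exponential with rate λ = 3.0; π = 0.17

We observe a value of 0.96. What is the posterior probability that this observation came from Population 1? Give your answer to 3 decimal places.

P(component k | x) = P(Z=k)·f_k(x) / marginal(x), where marginal(x) = Σ_j P(Z=j)·f_j(x).
Evaluate each component's likelihood at the observed value:
  f_1 = 0.9·e^(−0.9·0.96) = 0.9·e^(−0.8640) = 0.379326
  f_2 = 1.8·e^(−1.8·0.96) = 1.8·e^(−1.7280) = 0.319751
  f_3 = 2.0·e^(−2.0·0.96) = 2.0·e^(−1.9200) = 0.293214
  f_4 = 3.0·e^(−3.0·0.96) = 3.0·e^(−2.8800) = 0.168404
Unnormalised posteriors:
  P(Z=1)·f_1 = 0.30 × 0.379326 = 0.113798
  P(Z=2)·f_2 = 0.23 × 0.319751 = 0.0735427
  P(Z=3)·f_3 = 0.30 × 0.293214 = 0.0879642
  P(Z=4)·f_4 = 0.17 × 0.168404 = 0.0286287
Evidence: 0.113798 + 0.0735427 + 0.0879642 + 0.0286287 = 0.303933
P(Population 1 | 0.96) ≈ 0.374

0.374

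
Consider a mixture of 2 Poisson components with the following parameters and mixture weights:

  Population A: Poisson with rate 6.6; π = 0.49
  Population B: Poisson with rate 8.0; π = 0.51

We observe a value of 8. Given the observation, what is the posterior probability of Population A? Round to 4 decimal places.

By Bayes' theorem, P(k | x) = P(Z=k) f_k(x) / Σ_j P(Z=j) f_j(x).
Evaluate each component's likelihood at the observed value:
  p_A = e^(−6.6)·6.6^8/8! = 0.121475
  p_B = e^(−8.0)·8.0^8/8! = 0.139587
Unnormalised posteriors:
  P(Z=A)·p_A = 0.49 × 0.121475 = 0.0595228
  P(Z=B)·p_B = 0.51 × 0.139587 = 0.0711891
Denominator: 0.0595228 + 0.0711891 = 0.130712
So the posterior for Population A is 0.0595228 / 0.130712 ≈ 0.4554.

0.4554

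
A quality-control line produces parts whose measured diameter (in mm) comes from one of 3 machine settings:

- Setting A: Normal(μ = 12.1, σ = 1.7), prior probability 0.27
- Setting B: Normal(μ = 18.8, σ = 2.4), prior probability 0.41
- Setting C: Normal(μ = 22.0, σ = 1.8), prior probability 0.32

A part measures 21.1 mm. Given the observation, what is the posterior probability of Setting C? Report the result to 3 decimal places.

0.592

By Bayes' theorem, P(k | x) = π_k f_k(x) / Σ_j π_j f_j(x).
Component likelihoods at x = 21.1 mm:
  p_A = (1/(1.7·√(2π)))·exp(−(21.1−12.1)²/(2·1.7²)) = 0.234672·exp(-14.01384) = 1.92454e-07
  p_B = (1/(2.4·√(2π)))·exp(−(21.1−18.8)²/(2·2.4²)) = 0.166226·exp(-0.45920) = 0.10502
  p_C = (1/(1.8·√(2π)))·exp(−(21.1−22.0)²/(2·1.8²)) = 0.221635·exp(-0.12500) = 0.195592
Unnormalised posteriors:
  π_A·p_A = 0.27 × 1.92454e-07 = 5.19626e-08
  π_B·p_B = 0.41 × 0.10502 = 0.043058
  π_C·p_C = 0.32 × 0.195592 = 0.0625894
Normaliser: 5.19626e-08 + 0.043058 + 0.0625894 = 0.105647
Responsibility of Setting C: 0.0625894 / 0.105647 ≈ 0.592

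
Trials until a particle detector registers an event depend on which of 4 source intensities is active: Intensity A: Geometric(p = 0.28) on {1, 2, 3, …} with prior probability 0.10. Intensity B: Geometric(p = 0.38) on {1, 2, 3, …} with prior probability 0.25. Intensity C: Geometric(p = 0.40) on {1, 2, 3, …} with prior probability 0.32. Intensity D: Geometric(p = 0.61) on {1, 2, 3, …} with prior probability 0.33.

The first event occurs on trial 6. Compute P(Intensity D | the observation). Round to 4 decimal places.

0.0701

Apply Bayes' rule: the posterior for each component is proportional to its prior times its likelihood at x.
Evaluate each component's likelihood at the observed value:
  f_A = 0.28·(1−0.28)^5 = 0.28·0.193492 = 0.0541777
  f_B = 0.38·(1−0.38)^5 = 0.38·0.0916133 = 0.034813
  f_C = 0.40·(1−0.40)^5 = 0.40·0.07776 = 0.031104
  f_D = 0.61·(1−0.61)^5 = 0.61·0.00902242 = 0.00550368
Prior × likelihood for each component:
  w_A·f_A = 0.10 × 0.0541777 = 0.00541777
  w_B·f_B = 0.25 × 0.034813 = 0.00870326
  w_C·f_C = 0.32 × 0.031104 = 0.00995328
  w_D·f_D = 0.33 × 0.00550368 = 0.00181621
Denominator: 0.00541777 + 0.00870326 + 0.00995328 + 0.00181621 = 0.0258905
P(Intensity D | x) ≈ 0.0701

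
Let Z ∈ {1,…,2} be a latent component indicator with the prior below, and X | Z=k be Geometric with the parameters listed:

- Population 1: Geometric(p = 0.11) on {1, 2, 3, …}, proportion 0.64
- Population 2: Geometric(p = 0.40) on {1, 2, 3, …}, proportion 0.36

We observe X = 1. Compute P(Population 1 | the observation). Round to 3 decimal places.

0.328

P(component k | x) = π_k·f_k(x) / marginal(x), where marginal(x) = Σ_j π_j·f_j(x).
Geometric probabilities:
  p_1 = 0.11·(1−0.11)^0 = 0.11·1 = 0.11
  p_2 = 0.40·(1−0.40)^0 = 0.40·1 = 0.4
Unnormalised posteriors:
  π_1·p_1 = 0.64 × 0.11 = 0.0704
  π_2·p_2 = 0.36 × 0.4 = 0.144
Evidence: 0.0704 + 0.144 = 0.2144
P(Population 1 | data) ≈ 0.328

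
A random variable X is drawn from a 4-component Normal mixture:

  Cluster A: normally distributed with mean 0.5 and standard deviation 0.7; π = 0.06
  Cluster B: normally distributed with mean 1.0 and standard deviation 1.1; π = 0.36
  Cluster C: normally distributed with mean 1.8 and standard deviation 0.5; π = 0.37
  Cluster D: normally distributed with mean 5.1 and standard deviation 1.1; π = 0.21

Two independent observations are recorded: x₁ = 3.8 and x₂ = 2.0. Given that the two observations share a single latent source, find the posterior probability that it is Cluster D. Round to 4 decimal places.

By Bayes' theorem, P(k | x) = w_k f_k(x) / Σ_j w_j f_j(x).
Since both observations come from the same component, the likelihood for component k is f_k(x₁)·f_k(x₂).
  f_A = [8.50796e-06] × [0.057373] = 4.88127e-07
  f_B = [0.0142085] × [0.239915] = 0.00340882
  f_C = [0.00026766] × [0.73654] = 0.000197143
  f_D = [0.180397] × [0.00683757] = 0.00123348
Prior × likelihood for each component:
  w_A·f_A = 0.06 × 4.88127e-07 = 2.92876e-08
  w_B·f_B = 0.36 × 0.00340882 = 0.00122717
  w_C·f_C = 0.37 × 0.000197143 = 7.29428e-05
  w_D·f_D = 0.21 × 0.00123348 = 0.00025903
Normaliser: 2.92876e-08 + 0.00122717 + 7.29428e-05 + 0.00025903 = 0.00155918
P(Cluster D | x₁,x₂) ≈ 0.1661

0.1661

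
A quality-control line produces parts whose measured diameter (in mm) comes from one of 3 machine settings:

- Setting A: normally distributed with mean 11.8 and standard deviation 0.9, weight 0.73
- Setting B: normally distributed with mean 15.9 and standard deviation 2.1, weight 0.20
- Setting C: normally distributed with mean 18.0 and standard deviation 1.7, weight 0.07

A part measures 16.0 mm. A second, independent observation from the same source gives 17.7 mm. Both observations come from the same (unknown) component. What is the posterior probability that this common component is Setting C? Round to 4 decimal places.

0.2756

Posterior ∝ prior × likelihood, so P(k | x) ∝ π_k f_k(x); normalise over all components.
Since both observations come from the same component, the likelihood for component k is f_k(x₁)·f_k(x₂).
  f_A = [8.27338e-06] × [2.06394e-10] = 1.70758e-15
  f_B = [0.189757] × [0.131569] = 0.0249662
  f_C = [0.117466] × [0.231046] = 0.02714
Prior × likelihood for each component:
  π_A·f_A = 0.73 × 1.70758e-15 = 1.24653e-15
  π_B·f_B = 0.20 × 0.0249662 = 0.00499324
  π_C·f_C = 0.07 × 0.02714 = 0.0018998
Marginal: 1.24653e-15 + 0.00499324 + 0.0018998 = 0.00689304
So the posterior for Setting C is 0.0018998 / 0.00689304 ≈ 0.2756.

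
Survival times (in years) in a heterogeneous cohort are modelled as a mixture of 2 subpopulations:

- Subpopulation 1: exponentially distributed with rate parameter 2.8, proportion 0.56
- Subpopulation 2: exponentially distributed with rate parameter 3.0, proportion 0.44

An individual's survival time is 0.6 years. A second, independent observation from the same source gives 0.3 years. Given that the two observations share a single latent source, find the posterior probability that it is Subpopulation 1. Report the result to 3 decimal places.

P(component k | x) = P(Z=k)·f_k(x) / marginal(x), where marginal(x) = Σ_j P(Z=j)·f_j(x).
Since both observations come from the same component, the likelihood for component k is f_k(x₁)·f_k(x₂).
  f_1 = [2.8·e^(−2.8·0.6) = 2.8·e^(−1.6800) = 0.521847] × [1.20879] = 0.630803
  f_2 = [3.0·e^(−3.0·0.6) = 3.0·e^(−1.8000) = 0.495897] × [1.21971] = 0.60485
Weight by the priors:
  P(Z=1)·f_1 = 0.56 × 0.630803 = 0.35325
  P(Z=2)·f_2 = 0.44 × 0.60485 = 0.266134
Evidence: 0.35325 + 0.266134 = 0.619384
Responsibility of Subpopulation 1: 0.35325 / 0.619384 ≈ 0.570

0.570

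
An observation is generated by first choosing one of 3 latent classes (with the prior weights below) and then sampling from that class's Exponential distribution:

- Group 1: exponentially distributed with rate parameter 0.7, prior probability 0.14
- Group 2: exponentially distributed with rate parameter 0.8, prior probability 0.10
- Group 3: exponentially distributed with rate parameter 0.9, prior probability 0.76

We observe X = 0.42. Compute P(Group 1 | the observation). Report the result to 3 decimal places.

0.122

Apply Bayes' rule: the posterior for each component is proportional to its prior times its likelihood at x.
Component likelihoods at x = 0.42:
  L_1 = 0.521694
  L_2 = 0.571698
  L_3 = 0.616707
Prior × likelihood for each component:
  π_1·L_1 = 0.14 × 0.521694 = 0.0730371
  π_2·L_2 = 0.10 × 0.571698 = 0.0571698
  π_3·L_3 = 0.76 × 0.616707 = 0.468698
Normaliser: 0.0730371 + 0.0571698 + 0.468698 = 0.598905
So the posterior for Group 1 is 0.0730371 / 0.598905 ≈ 0.122.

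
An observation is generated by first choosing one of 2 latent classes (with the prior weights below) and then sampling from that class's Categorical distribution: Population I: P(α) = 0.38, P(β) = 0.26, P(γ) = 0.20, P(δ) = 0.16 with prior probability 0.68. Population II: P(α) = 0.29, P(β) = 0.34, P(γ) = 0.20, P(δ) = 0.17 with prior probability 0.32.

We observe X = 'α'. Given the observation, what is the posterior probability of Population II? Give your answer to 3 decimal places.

The responsibility of component k is π_k f_k(x) divided by Σ_j π_j f_j(x).
Categorical probabilities:
  p_I = 0.38
  p_II = 0.29
Prior × likelihood for each component:
  π_I·p_I = 0.68 × 0.38 = 0.2584
  π_II·p_II = 0.32 × 0.29 = 0.0928
Normaliser: 0.2584 + 0.0928 = 0.3512
P(Population II | 'α') = 0.0928 / 0.3512 ≈ 0.264

0.264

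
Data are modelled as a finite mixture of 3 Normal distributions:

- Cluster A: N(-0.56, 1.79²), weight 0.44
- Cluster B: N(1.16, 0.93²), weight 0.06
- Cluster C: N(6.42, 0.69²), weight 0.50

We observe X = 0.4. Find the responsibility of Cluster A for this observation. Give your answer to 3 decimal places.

0.822

By Bayes' theorem, P(k | x) = w_k f_k(x) / Σ_j w_j f_j(x).
Normal densities:
  p_A = (1/(1.79·√(2π)))·exp(−(0.4−-0.56)²/(2·1.79²)) = 0.222873·exp(-0.14382) = 0.193018
  p_B = (1/(0.93·√(2π)))·exp(−(0.4−1.16)²/(2·0.93²)) = 0.428970·exp(-0.33391) = 0.307193
  p_C = (1/(0.69·√(2π)))·exp(−(0.4−6.42)²/(2·0.69²)) = 0.578177·exp(-38.05965) = 1.70988e-17
Weight by the priors:
  w_A·p_A = 0.44 × 0.193018 = 0.0849281
  w_B·p_B = 0.06 × 0.307193 = 0.0184316
  w_C·p_C = 0.50 × 1.70988e-17 = 8.54938e-18
Sum: 0.0849281 + 0.0184316 + 8.54938e-18 = 0.10336
So the posterior for Cluster A is 0.0849281 / 0.10336 ≈ 0.822.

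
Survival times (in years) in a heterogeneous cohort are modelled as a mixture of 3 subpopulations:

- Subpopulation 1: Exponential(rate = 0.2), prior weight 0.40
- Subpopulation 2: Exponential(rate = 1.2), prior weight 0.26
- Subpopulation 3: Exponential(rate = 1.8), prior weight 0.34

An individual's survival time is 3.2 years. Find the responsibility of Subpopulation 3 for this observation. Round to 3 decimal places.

The responsibility of component k is P(Z=k) f_k(x) divided by Σ_j P(Z=j) f_j(x).
Exponential densities:
  p_1 = 0.2·e^(−0.2·3.2) = 0.2·e^(−0.6400) = 0.105458
  p_2 = 1.2·e^(−1.2·3.2) = 1.2·e^(−3.8400) = 0.0257923
  p_3 = 1.8·e^(−1.8·3.2) = 1.8·e^(−5.7600) = 0.005672
Unnormalised posteriors:
  P(Z=1)·p_1 = 0.40 × 0.105458 = 0.0421834
  P(Z=2)·p_2 = 0.26 × 0.0257923 = 0.006706
  P(Z=3)·p_3 = 0.34 × 0.005672 = 0.00192848
Marginal: 0.0421834 + 0.006706 + 0.00192848 = 0.0508179
P(Subpopulation 3 | the observation) = 0.00192848 / 0.0508179 ≈ 0.038

0.038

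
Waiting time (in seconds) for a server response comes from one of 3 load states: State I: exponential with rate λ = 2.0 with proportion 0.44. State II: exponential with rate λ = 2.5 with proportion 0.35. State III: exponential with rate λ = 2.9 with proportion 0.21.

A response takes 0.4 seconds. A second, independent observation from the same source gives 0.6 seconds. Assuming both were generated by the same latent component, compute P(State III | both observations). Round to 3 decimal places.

0.189

Apply Bayes' rule: the posterior for each component is proportional to its prior times its likelihood at x.
Since both observations come from the same component, the likelihood for component k is f_k(x₁)·f_k(x₂).
  L_I = [0.898658] × [0.602388] = 0.541341
  L_II = [0.919699] × [0.557825] = 0.513031
  L_III = [0.90911] × [0.509009] = 0.462745
Weight by the priors:
  w_I·L_I = 0.44 × 0.541341 = 0.23819
  w_II·L_II = 0.35 × 0.513031 = 0.179561
  w_III·L_III = 0.21 × 0.462745 = 0.0971765
Sum: 0.23819 + 0.179561 + 0.0971765 = 0.514928
P(State III | x₁,x₂) ≈ 0.189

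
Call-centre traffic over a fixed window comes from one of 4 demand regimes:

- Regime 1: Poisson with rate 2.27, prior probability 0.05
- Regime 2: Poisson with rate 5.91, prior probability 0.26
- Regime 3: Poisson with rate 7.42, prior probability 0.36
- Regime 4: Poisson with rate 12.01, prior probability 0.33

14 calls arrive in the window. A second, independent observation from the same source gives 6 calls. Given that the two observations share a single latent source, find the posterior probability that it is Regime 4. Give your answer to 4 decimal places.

0.5545

P(component k | x) = P(Z=k)·f_k(x) / marginal(x), where marginal(x) = Σ_j P(Z=j)·f_j(x).
Since both observations come from the same component, the likelihood for component k is f_k(x₁)·f_k(x₂).
  p_1 = [1.14316e-07] × [0.0196324] = 2.24429e-09
  p_2 = [0.00197304] × [0.160514] = 0.0003167
  p_3 = [0.0105386] × [0.138876] = 0.00146355
  p_4 = [0.0906394] × [0.0253541] = 0.00229808
Weight by the priors:
  P(Z=1)·p_1 = 0.05 × 2.24429e-09 = 1.12215e-10
  P(Z=2)·p_2 = 0.26 × 0.0003167 = 8.2342e-05
  P(Z=3)·p_3 = 0.36 × 0.00146355 = 0.000526877
  P(Z=4)·p_4 = 0.33 × 0.00229808 = 0.000758368
Marginal: 1.12215e-10 + 8.2342e-05 + 0.000526877 + 0.000758368 = 0.00136759
Responsibility of Regime 4: 0.000758368 / 0.00136759 ≈ 0.5545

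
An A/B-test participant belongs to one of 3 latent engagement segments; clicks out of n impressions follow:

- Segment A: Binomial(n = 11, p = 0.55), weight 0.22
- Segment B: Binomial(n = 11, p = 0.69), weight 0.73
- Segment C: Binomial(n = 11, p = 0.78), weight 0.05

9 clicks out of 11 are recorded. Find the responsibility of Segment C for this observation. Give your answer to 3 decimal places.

P(component k | x) = π_k·f_k(x) / marginal(x), where marginal(x) = Σ_j π_j·f_j(x).
Component likelihoods at x = 9 clicks out of 11:
  p_A = C(11,9)·0.55^9·0.45^2 = 55·0.00460537·0.2025 = 0.0512923
  p_B = C(11,9)·0.69^9·0.31^2 = 55·0.0354521·0.0961 = 0.187382
  p_C = C(11,9)·0.78^9·0.22^2 = 55·0.106869·0.0484 = 0.284485
Prior × likelihood for each component:
  π_A·p_A = 0.22 × 0.0512923 = 0.0112843
  π_B·p_B = 0.73 × 0.187382 = 0.136789
  π_C·p_C = 0.05 × 0.284485 = 0.0142243
Marginal: 0.0112843 + 0.136789 + 0.0142243 = 0.162297
P(Segment C | data) ≈ 0.088

0.088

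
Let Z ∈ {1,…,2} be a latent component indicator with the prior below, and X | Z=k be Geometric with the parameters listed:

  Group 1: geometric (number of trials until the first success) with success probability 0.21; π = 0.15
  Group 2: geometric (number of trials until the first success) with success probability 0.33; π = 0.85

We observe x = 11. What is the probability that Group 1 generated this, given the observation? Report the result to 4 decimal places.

The responsibility of component k is P(Z=k) f_k(x) divided by Σ_j P(Z=j) f_j(x).
Component likelihoods at x = 11:
  f_1 = 0.21·(1−0.21)^10 = 0.21·0.0946828 = 0.0198834
  f_2 = 0.33·(1−0.33)^10 = 0.33·0.0182284 = 0.00601536
Prior × likelihood for each component:
  P(Z=1)·f_1 = 0.15 × 0.0198834 = 0.00298251
  P(Z=2)·f_2 = 0.85 × 0.00601536 = 0.00511306
Sum: 0.00298251 + 0.00511306 = 0.00809557
So the posterior for Group 1 is 0.00298251 / 0.00809557 ≈ 0.3684.

0.3684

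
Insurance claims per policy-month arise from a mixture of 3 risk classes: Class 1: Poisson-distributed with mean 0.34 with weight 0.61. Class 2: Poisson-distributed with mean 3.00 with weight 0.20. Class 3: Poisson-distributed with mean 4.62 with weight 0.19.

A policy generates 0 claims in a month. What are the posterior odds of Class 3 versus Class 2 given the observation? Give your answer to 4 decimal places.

Posterior odds = (w_i f_i(x)) / (w_j f_j(x)); the normalising sum cancels.
Component likelihoods at x = 0 claims:
  f_1 = 0.71177
  f_2 = 0.0497871
  f_3 = 0.0098528
0.00187203 / 0.00995741 ≈ 0.1880

0.1880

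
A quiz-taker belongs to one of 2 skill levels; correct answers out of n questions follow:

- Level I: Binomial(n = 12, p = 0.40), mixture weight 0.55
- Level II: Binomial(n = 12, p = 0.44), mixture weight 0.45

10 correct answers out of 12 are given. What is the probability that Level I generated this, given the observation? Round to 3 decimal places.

The responsibility of component k is π_k f_k(x) divided by Σ_j π_j f_j(x).
Evaluate each component's likelihood at the observed value:
  f_I = 0.00249142
  f_II = 0.0056292
Prior × likelihood for each component:
  π_I·f_I = 0.55 × 0.00249142 = 0.00137028
  π_II·f_II = 0.45 × 0.0056292 = 0.00253314
Denominator: 0.00137028 + 0.00253314 = 0.00390342
P(Level I | x) = 0.00137028 / 0.00390342 ≈ 0.351

0.351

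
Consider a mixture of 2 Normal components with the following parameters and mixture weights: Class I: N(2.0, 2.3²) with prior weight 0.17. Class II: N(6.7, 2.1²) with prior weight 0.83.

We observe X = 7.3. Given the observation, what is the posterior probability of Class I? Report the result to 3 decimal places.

0.014

P(component k | x) = π_k·f_k(x) / marginal(x), where marginal(x) = Σ_j π_j·f_j(x).
Normal densities:
  p_I = (1/(2.3·√(2π)))·exp(−(7.3−2.0)²/(2·2.3²)) = 0.173453·exp(-2.65501) = 0.0121934
  p_II = (1/(2.1·√(2π)))·exp(−(7.3−6.7)²/(2·2.1²)) = 0.189973·exp(-0.04082) = 0.182375
Unnormalised posteriors:
  π_I·p_I = 0.17 × 0.0121934 = 0.00207288
  π_II·p_II = 0.83 × 0.182375 = 0.151371
Denominator: 0.00207288 + 0.151371 = 0.153444
Responsibility of Class I: 0.00207288 / 0.153444 ≈ 0.014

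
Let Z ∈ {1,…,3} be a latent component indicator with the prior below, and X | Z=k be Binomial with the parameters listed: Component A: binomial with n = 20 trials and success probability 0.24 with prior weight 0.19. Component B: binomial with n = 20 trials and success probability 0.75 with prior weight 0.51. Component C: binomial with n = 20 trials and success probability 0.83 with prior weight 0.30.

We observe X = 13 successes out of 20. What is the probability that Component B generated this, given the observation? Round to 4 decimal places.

Posterior ∝ prior × likelihood, so P(k | x) ∝ π_k f_k(x); normalise over all components.
Evaluate each component's likelihood at the observed value:
  L_A = C(20,13)·0.24^13·0.76^7 = 77520·8.76488e-09·0.146452 = 9.95073e-05
  L_B = C(20,13)·0.75^13·0.25^7 = 77520·0.0237573·6.10352e-05 = 0.112406
  L_C = C(20,13)·0.83^13·0.17^7 = 77520·0.0887187·4.10339e-06 = 0.0282209
Weight by the priors:
  π_A·L_A = 0.19 × 9.95073e-05 = 1.89064e-05
  π_B·L_B = 0.51 × 0.112406 = 0.0573272
  π_C·L_C = 0.30 × 0.0282209 = 0.00846628
Evidence: 1.89064e-05 + 0.0573272 + 0.00846628 = 0.0658123
Responsibility of Component B: 0.0573272 / 0.0658123 ≈ 0.8711

0.8711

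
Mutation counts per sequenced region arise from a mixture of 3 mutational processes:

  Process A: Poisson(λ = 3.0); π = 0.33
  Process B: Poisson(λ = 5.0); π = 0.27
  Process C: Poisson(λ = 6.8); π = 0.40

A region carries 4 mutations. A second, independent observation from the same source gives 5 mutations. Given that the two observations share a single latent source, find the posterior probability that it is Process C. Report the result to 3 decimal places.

Posterior ∝ prior × likelihood, so P(k | x) ∝ w_k f_k(x); normalise over all components.
Since both observations come from the same component, the likelihood for component k is f_k(x₁)·f_k(x₂).
  f_A = [e^(−3.0)·3.0^4/4! = 0.168031] × [0.100819] = 0.0169407
  f_B = [e^(−5.0)·5.0^4/4! = 0.175467] × [0.175467] = 0.0307888
  f_C = [e^(−6.8)·6.8^4/4! = 0.0992252] × [0.134946] = 0.0133901
Weight by the priors:
  w_A·f_A = 0.33 × 0.0169407 = 0.00559044
  w_B·f_B = 0.27 × 0.0307888 = 0.00831298
  w_C·f_C = 0.40 × 0.0133901 = 0.00535603
Marginal: 0.00559044 + 0.00831298 + 0.00535603 = 0.0192594
P(Process C | x₁, x₂) = 0.00535603 / 0.0192594 ≈ 0.278

0.278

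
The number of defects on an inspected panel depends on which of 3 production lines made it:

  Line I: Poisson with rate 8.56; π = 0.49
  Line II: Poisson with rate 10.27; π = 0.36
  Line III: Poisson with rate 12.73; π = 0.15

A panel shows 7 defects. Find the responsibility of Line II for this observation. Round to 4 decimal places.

P(component k | x) = π_k·f_k(x) / marginal(x), where marginal(x) = Σ_j π_j·f_j(x).
Poisson probabilities:
  L_I = 0.128034
  L_II = 0.0828625
  L_III = 0.0318273
Multiply by the mixture weights:
  π_I·L_I = 0.49 × 0.128034 = 0.0627366
  π_II·L_II = 0.36 × 0.0828625 = 0.0298305
  π_III·L_III = 0.15 × 0.0318273 = 0.00477409
Marginal: 0.0627366 + 0.0298305 + 0.00477409 = 0.0973412
Responsibility of Line II: 0.0298305 / 0.0973412 ≈ 0.3065

0.3065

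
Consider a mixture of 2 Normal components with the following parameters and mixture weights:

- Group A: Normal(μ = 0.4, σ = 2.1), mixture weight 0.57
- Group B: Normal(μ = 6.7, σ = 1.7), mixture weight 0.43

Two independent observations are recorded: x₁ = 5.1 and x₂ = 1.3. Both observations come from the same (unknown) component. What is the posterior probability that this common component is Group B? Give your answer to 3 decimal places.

By Bayes' theorem, P(k | x) = P(Z=k) f_k(x) / Σ_j P(Z=j) f_j(x).
Since both observations come from the same component, the likelihood for component k is f_k(x₁)·f_k(x₂).
  p_A = [(1/(2.1·√(2π)))·exp(−(5.1−0.4)²/(2·2.1²)) = 0.189973·exp(-2.50454) = 0.0155233] × [0.173303] = 0.00269024
  p_B = [(1/(1.7·√(2π)))·exp(−(5.1−6.7)²/(2·1.7²)) = 0.234672·exp(-0.44291) = 0.150699] × [0.00151166] = 0.000227804
Unnormalised posteriors:
  P(Z=A)·p_A = 0.57 × 0.00269024 = 0.00153344
  P(Z=B)·p_B = 0.43 × 0.000227804 = 9.79559e-05
Normaliser: 0.00153344 + 9.79559e-05 = 0.00163139
P(Group B | x₁, x₂) = 9.79559e-05 / 0.00163139 ≈ 0.060

0.060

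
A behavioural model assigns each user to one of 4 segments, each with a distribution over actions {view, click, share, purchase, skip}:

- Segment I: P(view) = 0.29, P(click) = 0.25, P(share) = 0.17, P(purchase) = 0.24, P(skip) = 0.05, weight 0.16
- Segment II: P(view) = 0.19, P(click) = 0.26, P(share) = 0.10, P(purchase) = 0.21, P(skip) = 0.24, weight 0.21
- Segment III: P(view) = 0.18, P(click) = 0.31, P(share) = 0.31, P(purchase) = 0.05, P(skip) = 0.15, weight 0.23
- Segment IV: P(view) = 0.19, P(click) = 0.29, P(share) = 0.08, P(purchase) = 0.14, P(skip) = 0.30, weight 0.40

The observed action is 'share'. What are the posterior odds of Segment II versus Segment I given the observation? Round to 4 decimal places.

The posterior odds equal the prior odds times the likelihood ratio: (w_i/w_j)·(f_i(x)/f_j(x)).
Categorical probabilities:
  f_I = P(share | comp) = 0.17
  f_II = P(share | comp) = 0.10
  f_III = P(share | comp) = 0.31
  f_IV = P(share | comp) = 0.08
Odds = (0.21/0.16) × (0.1/0.17) = 1.3125 × 0.588235 ≈ 0.7721

0.7721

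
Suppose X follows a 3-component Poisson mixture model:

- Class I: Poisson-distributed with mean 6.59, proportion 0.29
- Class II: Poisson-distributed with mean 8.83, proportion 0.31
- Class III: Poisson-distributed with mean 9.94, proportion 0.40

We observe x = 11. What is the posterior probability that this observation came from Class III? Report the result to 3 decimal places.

P(component k | x) = π_k·f_k(x) / marginal(x), where marginal(x) = Σ_j π_j·f_j(x).
Evaluate each component's likelihood at the observed value:
  f_I = e^(−6.59)·6.59^11/11! = 0.0350415
  f_II = e^(−8.83)·8.83^11/11! = 0.0932377
  f_III = e^(−9.94)·9.94^11/11! = 0.113034
Prior × likelihood for each component:
  π_I·f_I = 0.29 × 0.0350415 = 0.010162
  π_II·f_II = 0.31 × 0.0932377 = 0.0289037
  π_III·f_III = 0.40 × 0.113034 = 0.0452134
Normaliser: 0.010162 + 0.0289037 + 0.0452134 = 0.0842792
P(Class III | 11) = 0.0452134 / 0.0842792 ≈ 0.536

0.536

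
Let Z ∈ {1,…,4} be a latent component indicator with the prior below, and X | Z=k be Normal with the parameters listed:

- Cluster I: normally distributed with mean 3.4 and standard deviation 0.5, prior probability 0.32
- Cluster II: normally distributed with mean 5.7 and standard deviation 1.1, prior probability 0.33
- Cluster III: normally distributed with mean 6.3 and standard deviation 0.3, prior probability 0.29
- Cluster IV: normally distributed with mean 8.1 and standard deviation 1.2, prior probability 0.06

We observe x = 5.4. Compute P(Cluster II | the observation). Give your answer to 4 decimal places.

0.9509

Apply Bayes' rule: the posterior for each component is proportional to its prior times its likelihood at x.
Evaluate each component's likelihood at the observed value:
  L_I = 0.00026766
  L_II = 0.349435
  L_III = 0.0147728
  L_IV = 0.0264497
Unnormalised posteriors:
  π_I·L_I = 0.32 × 0.00026766 = 8.56513e-05
  π_II·L_II = 0.33 × 0.349435 = 0.115313
  π_III·L_III = 0.29 × 0.0147728 = 0.00428412
  π_IV·L_IV = 0.06 × 0.0264497 = 0.00158698
Normaliser: 8.56513e-05 + 0.115313 + 0.00428412 + 0.00158698 = 0.12127
Responsibility of Cluster II: 0.115313 / 0.12127 ≈ 0.9509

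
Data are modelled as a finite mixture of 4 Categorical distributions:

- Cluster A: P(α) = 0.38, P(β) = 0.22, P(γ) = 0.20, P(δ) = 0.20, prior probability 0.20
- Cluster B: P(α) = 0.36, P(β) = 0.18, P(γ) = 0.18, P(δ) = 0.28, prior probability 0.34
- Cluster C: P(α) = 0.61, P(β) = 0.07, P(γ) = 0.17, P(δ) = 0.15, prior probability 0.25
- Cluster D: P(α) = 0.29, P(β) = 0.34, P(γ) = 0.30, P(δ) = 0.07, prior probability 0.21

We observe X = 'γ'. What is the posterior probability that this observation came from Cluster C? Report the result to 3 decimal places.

0.206

By Bayes' theorem, P(k | x) = w_k f_k(x) / Σ_j w_j f_j(x).
Component likelihoods at x = 'γ':
  p_A = P(γ | comp) = 0.20
  p_B = P(γ | comp) = 0.18
  p_C = P(γ | comp) = 0.17
  p_D = P(γ | comp) = 0.30
Prior × likelihood for each component:
  w_A·p_A = 0.20 × 0.2 = 0.04
  w_B·p_B = 0.34 × 0.18 = 0.0612
  w_C·p_C = 0.25 × 0.17 = 0.0425
  w_D·p_D = 0.21 × 0.3 = 0.063
Normaliser: 0.04 + 0.0612 + 0.0425 + 0.063 = 0.2067
So the posterior for Cluster C is 0.0425 / 0.2067 ≈ 0.206.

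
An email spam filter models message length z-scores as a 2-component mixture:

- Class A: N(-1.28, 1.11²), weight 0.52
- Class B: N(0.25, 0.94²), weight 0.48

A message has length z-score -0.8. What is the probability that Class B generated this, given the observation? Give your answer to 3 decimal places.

0.391

By Bayes' theorem, P(k | x) = π_k f_k(x) / Σ_j π_j f_j(x).
Component likelihoods at x = -0.8:
  p_A = (1/(1.11·√(2π)))·exp(−(-0.8−-1.28)²/(2·1.11²)) = 0.359407·exp(-0.09350) = 0.327326
  p_B = (1/(0.94·√(2π)))·exp(−(-0.8−0.25)²/(2·0.94²)) = 0.424407·exp(-0.62387) = 0.227426
Weight by the priors:
  π_A·p_A = 0.52 × 0.327326 = 0.17021
  π_B·p_B = 0.48 × 0.227426 = 0.109164
Sum: 0.17021 + 0.109164 = 0.279374
P(Class B | data) = 0.109164 / 0.279374 ≈ 0.391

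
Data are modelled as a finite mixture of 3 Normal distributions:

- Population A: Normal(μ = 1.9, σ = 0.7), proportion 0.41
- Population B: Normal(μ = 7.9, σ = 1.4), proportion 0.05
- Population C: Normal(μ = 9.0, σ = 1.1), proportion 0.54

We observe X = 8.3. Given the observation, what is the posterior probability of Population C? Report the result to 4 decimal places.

0.9212

Posterior ∝ prior × likelihood, so P(k | x) ∝ P(Z=k) f_k(x); normalise over all components.
Normal densities:
  L_A = 4.0186e-19
  L_B = 0.273562
  L_C = 0.296198
Unnormalised posteriors:
  P(Z=A)·L_A = 0.41 × 4.0186e-19 = 1.64763e-19
  P(Z=B)·L_B = 0.05 × 0.273562 = 0.0136781
  P(Z=C)·L_C = 0.54 × 0.296198 = 0.159947
Sum: 1.64763e-19 + 0.0136781 + 0.159947 = 0.173625
Responsibility of Population C: 0.159947 / 0.173625 ≈ 0.9212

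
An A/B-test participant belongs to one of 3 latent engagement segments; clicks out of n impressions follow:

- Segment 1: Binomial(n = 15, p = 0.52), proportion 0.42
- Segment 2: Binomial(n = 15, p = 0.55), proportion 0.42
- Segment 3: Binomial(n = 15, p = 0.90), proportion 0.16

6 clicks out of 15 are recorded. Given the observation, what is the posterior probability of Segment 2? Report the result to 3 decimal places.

0.439

P(component k | x) = π_k·f_k(x) / marginal(x), where marginal(x) = Σ_j π_j·f_j(x).
Component likelihoods at x = 6 clicks out of 15:
  p_1 = C(15,6)·0.52^6·0.48^9 = 5005·0.0197706·0.00135261 = 0.133843
  p_2 = C(15,6)·0.55^6·0.45^9 = 5005·0.0276806·0.000756681 = 0.104832
  p_3 = C(15,6)·0.90^6·0.10^9 = 5005·0.531441·1e-09 = 2.65986e-06
Prior × likelihood for each component:
  π_1·p_1 = 0.42 × 0.133843 = 0.056214
  π_2·p_2 = 0.42 × 0.104832 = 0.0440293
  π_3·p_3 = 0.16 × 2.65986e-06 = 4.25578e-07
Denominator: 0.056214 + 0.0440293 + 4.25578e-07 = 0.100244
P(Segment 2 | the observation) = 0.0440293 / 0.100244 ≈ 0.439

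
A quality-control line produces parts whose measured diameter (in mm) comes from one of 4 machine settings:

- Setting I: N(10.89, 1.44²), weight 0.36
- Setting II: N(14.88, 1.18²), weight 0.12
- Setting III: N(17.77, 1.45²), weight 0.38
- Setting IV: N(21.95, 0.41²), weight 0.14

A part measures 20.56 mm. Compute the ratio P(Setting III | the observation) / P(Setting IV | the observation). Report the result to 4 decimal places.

37.7540

Only the two components matter; the odds are (π_i f_i(x)) / (π_j f_j(x)).
Normal densities:
  L_I = 4.46995e-11
  L_II = 3.14521e-06
  L_III = 0.0432112
  L_IV = 0.00310663
0.0164203 / 0.000434928 ≈ 37.7540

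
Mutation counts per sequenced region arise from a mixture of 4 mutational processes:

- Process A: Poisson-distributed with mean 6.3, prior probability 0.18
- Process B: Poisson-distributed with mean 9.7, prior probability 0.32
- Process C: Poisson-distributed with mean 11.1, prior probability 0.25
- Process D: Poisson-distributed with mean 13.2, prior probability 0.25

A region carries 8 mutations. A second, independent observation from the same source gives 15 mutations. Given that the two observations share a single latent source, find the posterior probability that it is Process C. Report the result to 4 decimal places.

The responsibility of component k is P(Z=k) f_k(x) divided by Σ_j P(Z=j) f_j(x).
Since both observations come from the same component, the likelihood for component k is f_k(x₁)·f_k(x₂).
  L_A = [e^(−6.3)·6.3^8/8! = 0.113018] × [0.00137263] = 0.000155132
  L_B = [e^(−9.7)·9.7^8/8! = 0.119123] × [0.029677] = 0.00353522
  L_C = [e^(−11.1)·11.1^8/8! = 0.0863763] × [0.0552938] = 0.00477607
  L_D = [e^(−13.2)·13.2^8/8! = 0.0423042] × [0.0910798] = 0.00385306
Multiply by the mixture weights:
  P(Z=A)·L_A = 0.18 × 0.000155132 = 2.79238e-05
  P(Z=B)·L_B = 0.32 × 0.00353522 = 0.00113127
  P(Z=C)·L_C = 0.25 × 0.00477607 = 0.00119402
  P(Z=D)·L_D = 0.25 × 0.00385306 = 0.000963265
Sum: 2.79238e-05 + 0.00113127 + 0.00119402 + 0.000963265 = 0.00331648
So the posterior for Process C is 0.00119402 / 0.00331648 ≈ 0.3600.

0.3600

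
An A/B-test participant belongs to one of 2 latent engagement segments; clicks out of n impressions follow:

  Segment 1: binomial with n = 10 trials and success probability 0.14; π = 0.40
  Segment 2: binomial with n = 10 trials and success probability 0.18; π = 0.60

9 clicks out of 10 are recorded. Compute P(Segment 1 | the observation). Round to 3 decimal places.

By Bayes' theorem, P(k | x) = π_k f_k(x) / Σ_j π_j f_j(x).
Evaluate each component's likelihood at the observed value:
  f_1 = C(10,9)·0.14^9·0.86^1 = 10·2.0661e-08·0.86 = 1.77685e-07
  f_2 = C(10,9)·0.18^9·0.82^1 = 10·1.98359e-07·0.82 = 1.62655e-06
Multiply by the mixture weights:
  π_1·f_1 = 0.40 × 1.77685e-07 = 7.1074e-08
  π_2·f_2 = 0.60 × 1.62655e-06 = 9.75928e-07
Evidence: 7.1074e-08 + 9.75928e-07 = 1.047e-06
P(Segment 1 | data) ≈ 0.068

0.068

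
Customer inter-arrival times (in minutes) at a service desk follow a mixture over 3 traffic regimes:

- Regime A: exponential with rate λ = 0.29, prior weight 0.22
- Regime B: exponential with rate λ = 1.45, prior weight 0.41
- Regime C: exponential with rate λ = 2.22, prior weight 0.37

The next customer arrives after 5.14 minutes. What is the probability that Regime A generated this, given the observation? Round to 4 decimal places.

P(component k | x) = P(Z=k)·f_k(x) / marginal(x), where marginal(x) = Σ_j P(Z=j)·f_j(x).
Evaluate each component's likelihood at the observed value:
  f_A = 0.29·e^(−0.29·5.14) = 0.29·e^(−1.4906) = 0.0653189
  f_B = 1.45·e^(−1.45·5.14) = 1.45·e^(−7.4530) = 0.000840565
  f_C = 2.22·e^(−2.22·5.14) = 2.22·e^(−11.4108) = 2.4587e-05
Weight by the priors:
  P(Z=A)·f_A = 0.22 × 0.0653189 = 0.0143702
  P(Z=B)·f_B = 0.41 × 0.000840565 = 0.000344632
  P(Z=C)·f_C = 0.37 × 2.4587e-05 = 9.09719e-06
Denominator: 0.0143702 + 0.000344632 + 9.09719e-06 = 0.0147239
Responsibility of Regime A: 0.0143702 / 0.0147239 ≈ 0.9760

0.9760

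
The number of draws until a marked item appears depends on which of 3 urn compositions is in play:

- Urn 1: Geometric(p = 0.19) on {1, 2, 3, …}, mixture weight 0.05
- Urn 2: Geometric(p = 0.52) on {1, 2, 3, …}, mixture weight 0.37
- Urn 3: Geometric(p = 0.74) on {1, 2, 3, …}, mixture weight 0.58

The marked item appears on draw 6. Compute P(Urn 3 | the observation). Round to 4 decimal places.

0.0584

By Bayes' theorem, P(k | x) = π_k f_k(x) / Σ_j π_j f_j(x).
Geometric probabilities:
  L_1 = 0.19·(1−0.19)^5 = 0.19·0.348678 = 0.0662489
  L_2 = 0.52·(1−0.52)^5 = 0.52·0.0254804 = 0.0132498
  L_3 = 0.74·(1−0.74)^5 = 0.74·0.00118814 = 0.000879222
Multiply by the mixture weights:
  π_1·L_1 = 0.05 × 0.0662489 = 0.00331245
  π_2·L_2 = 0.37 × 0.0132498 = 0.00490243
  π_3·L_3 = 0.58 × 0.000879222 = 0.000509949
Marginal: 0.00331245 + 0.00490243 + 0.000509949 = 0.00872482
P(Urn 3 | the observation) ≈ 0.0584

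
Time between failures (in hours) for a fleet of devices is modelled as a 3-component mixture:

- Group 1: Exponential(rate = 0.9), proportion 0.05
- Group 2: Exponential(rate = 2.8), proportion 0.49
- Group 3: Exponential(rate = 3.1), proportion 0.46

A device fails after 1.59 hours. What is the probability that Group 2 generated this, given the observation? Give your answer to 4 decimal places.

P(component k | x) = π_k·f_k(x) / marginal(x), where marginal(x) = Σ_j π_j·f_j(x).
Exponential densities:
  p_1 = 0.215163
  p_2 = 0.0326347
  p_3 = 0.0224246
Weight by the priors:
  π_1·p_1 = 0.05 × 0.215163 = 0.0107581
  π_2·p_2 = 0.49 × 0.0326347 = 0.015991
  π_3·p_3 = 0.46 × 0.0224246 = 0.0103153
Sum: 0.0107581 + 0.015991 + 0.0103153 = 0.0370644
P(Group 2 | the observation) ≈ 0.4314

0.4314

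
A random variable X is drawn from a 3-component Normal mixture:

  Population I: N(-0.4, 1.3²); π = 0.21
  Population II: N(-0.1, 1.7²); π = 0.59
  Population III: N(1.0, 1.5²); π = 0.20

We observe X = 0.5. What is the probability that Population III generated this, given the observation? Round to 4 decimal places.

0.2177

The responsibility of component k is w_k f_k(x) divided by Σ_j w_j f_j(x).
Component likelihoods at x = 0.5:
  p_I = (1/(1.3·√(2π)))·exp(−(0.5−-0.4)²/(2·1.3²)) = 0.306879·exp(-0.23964) = 0.241485
  p_II = (1/(1.7·√(2π)))·exp(−(0.5−-0.1)²/(2·1.7²)) = 0.234672·exp(-0.06228) = 0.220502
  p_III = (1/(1.5·√(2π)))·exp(−(0.5−1.0)²/(2·1.5²)) = 0.265962·exp(-0.05556) = 0.251589
Weight by the priors:
  w_I·p_I = 0.21 × 0.241485 = 0.0507119
  w_II·p_II = 0.59 × 0.220502 = 0.130096
  w_III·p_III = 0.20 × 0.251589 = 0.0503178
Sum: 0.0507119 + 0.130096 + 0.0503178 = 0.231126
Responsibility of Population III: 0.0503178 / 0.231126 ≈ 0.2177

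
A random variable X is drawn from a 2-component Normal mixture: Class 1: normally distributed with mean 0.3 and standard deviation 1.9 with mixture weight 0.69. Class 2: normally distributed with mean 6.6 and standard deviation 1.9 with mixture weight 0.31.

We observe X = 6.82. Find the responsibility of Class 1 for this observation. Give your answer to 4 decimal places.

0.0062

P(component k | x) = π_k·f_k(x) / marginal(x), where marginal(x) = Σ_j π_j·f_j(x).
Normal densities:
  L_1 = (1/(1.9·√(2π)))·exp(−(6.82−0.3)²/(2·1.9²)) = 0.209970·exp(-5.88787) = 0.000582222
  L_2 = (1/(1.9·√(2π)))·exp(−(6.82−6.6)²/(2·1.9²)) = 0.209970·exp(-0.00670) = 0.208567
Weight by the priors:
  π_1·L_1 = 0.69 × 0.000582222 = 0.000401733
  π_2·L_2 = 0.31 × 0.208567 = 0.0646557
Marginal: 0.000401733 + 0.0646557 = 0.0650574
So the posterior for Class 1 is 0.000401733 / 0.0650574 ≈ 0.0062.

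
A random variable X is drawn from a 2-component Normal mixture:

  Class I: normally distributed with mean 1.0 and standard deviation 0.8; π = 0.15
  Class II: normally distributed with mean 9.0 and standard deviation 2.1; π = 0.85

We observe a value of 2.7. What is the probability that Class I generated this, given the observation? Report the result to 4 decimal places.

0.8135

By Bayes' theorem, P(k | x) = π_k f_k(x) / Σ_j π_j f_j(x).
Evaluate each component's likelihood at the observed value:
  f_I = (1/(0.8·√(2π)))·exp(−(2.7−1.0)²/(2·0.8²)) = 0.498678·exp(-2.25781) = 0.0521512
  f_II = (1/(2.1·√(2π)))·exp(−(2.7−9.0)²/(2·2.1²)) = 0.189973·exp(-4.50000) = 0.0021104
Weight by the priors:
  π_I·f_I = 0.15 × 0.0521512 = 0.00782268
  π_II·f_II = 0.85 × 0.0021104 = 0.00179384
Denominator: 0.00782268 + 0.00179384 = 0.00961653
P(Class I | data) ≈ 0.8135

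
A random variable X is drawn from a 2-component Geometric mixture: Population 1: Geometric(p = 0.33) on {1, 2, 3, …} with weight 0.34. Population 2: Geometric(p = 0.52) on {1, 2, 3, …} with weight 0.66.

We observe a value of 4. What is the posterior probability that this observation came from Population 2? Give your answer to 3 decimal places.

By Bayes' theorem, P(k | x) = π_k f_k(x) / Σ_j π_j f_j(x).
Component likelihoods at x = 4:
  f_1 = 0.0992518
  f_2 = 0.0575078
Unnormalised posteriors:
  π_1·f_1 = 0.34 × 0.0992518 = 0.0337456
  π_2·f_2 = 0.66 × 0.0575078 = 0.0379552
Denominator: 0.0337456 + 0.0379552 = 0.0717008
Responsibility of Population 2: 0.0379552 / 0.0717008 ≈ 0.529

0.529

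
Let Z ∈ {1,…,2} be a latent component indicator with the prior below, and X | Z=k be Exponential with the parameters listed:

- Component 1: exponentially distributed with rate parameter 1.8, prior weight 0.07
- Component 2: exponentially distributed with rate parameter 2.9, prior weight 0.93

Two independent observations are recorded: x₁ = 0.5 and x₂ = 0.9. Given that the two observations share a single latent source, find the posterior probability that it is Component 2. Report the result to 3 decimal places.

Apply Bayes' rule: the posterior for each component is proportional to its prior times its likelihood at x.
Since both observations come from the same component, the likelihood for component k is f_k(x₁)·f_k(x₂).
  f_1 = [0.731825] × [0.356218] = 0.260689
  f_2 = [0.680254] × [0.21325] = 0.145064
Weight by the priors:
  P(Z=1)·f_1 = 0.07 × 0.260689 = 0.0182482
  P(Z=2)·f_2 = 0.93 × 0.145064 = 0.13491
Marginal: 0.0182482 + 0.13491 = 0.153158
Responsibility of Component 2: 0.13491 / 0.153158 ≈ 0.881

0.881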